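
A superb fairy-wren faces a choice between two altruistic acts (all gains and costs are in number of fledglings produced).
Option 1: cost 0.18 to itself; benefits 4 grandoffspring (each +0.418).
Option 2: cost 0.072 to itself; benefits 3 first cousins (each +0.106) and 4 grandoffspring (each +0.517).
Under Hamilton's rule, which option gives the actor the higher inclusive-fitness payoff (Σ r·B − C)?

Option 2

Option 1: r to a grandoffspring = 0.25.
Option 1: Σ r·B − C = (4·0.25·0.418) − 0.18 = 0.238.
Option 2: r to a first cousin = 0.125.
Option 2: r to a grandoffspring = 0.25.
Option 2: Σ r·B − C = (3·0.125·0.106 + 4·0.25·0.517) − 0.072 = 0.48475.
Option 2 has the higher net inclusive-fitness payoff.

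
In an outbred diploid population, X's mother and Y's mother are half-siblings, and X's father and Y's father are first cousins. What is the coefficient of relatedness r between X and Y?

Relatedness sums over independent paths through distinct common ancestors.
X and Y are related in two ways: half first cousins through their mothers (r = 1/16) and second cousins through their fathers (r = 1/32).
r = 1/16 + 1/32 = 0.09375.

0.09375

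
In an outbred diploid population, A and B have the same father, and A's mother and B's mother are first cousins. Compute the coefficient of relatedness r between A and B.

0.28125

With two independent routes of shared ancestry, r is the sum of the two contributions.
A and B are related in two ways: half-sibs through their shared father (r = 1/4) and second cousins through their mothers (r = 1/32).
r = 1/4 + 1/32 = 0.28125.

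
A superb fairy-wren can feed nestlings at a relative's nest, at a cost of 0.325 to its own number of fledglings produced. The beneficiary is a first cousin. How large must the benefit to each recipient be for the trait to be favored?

2.6

r to a first cousin = 1/8 (first cousins share one grandparent pair — two paths of length 4: r = 2·(1/2)^4 = 1/8).
Hamilton's rule with n recipients of equal r: n·r·B > C, so B > C/(n·r) = 0.325/(1·0.125) = 2.6.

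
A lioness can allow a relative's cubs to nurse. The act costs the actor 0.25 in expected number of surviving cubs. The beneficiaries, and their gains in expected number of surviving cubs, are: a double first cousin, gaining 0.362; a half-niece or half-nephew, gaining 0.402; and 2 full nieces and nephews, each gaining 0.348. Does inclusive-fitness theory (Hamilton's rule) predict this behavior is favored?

Yes

Hamilton's rule: the trait is favored when the sum of r·B over every recipient exceeds the actor's cost C.
r to a double first cousin = 1/4 (double first cousins share both grandparent pairs — four paths of length 4: r = 4·(1/2)^4 = 1/4).
r to a half-niece or half-nephew = 1/8 (half-aunt/uncle↔niece/nephew: one path of length 3: r = (1/2)^3 = 1/8).
r to a full niece or nephew = 1/4 (full aunt/uncle↔niece/nephew: two paths of length 3 through the shared grandparent pair: r = 2·(1/2)^3 = 1/4).
Summing one r·B term per recipient: 1·0.25·0.362 + 1·0.125·0.402 + 2·0.25·0.348 = 0.31475.
0.31475 > 0.25: the indirect benefit exceeds the cost.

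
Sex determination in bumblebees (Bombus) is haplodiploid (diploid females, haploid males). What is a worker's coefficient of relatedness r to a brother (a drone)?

0.25

Her haploid brother carries none of their father's genes and a random half of their mother's genome; that half matches the maternal half of her own genome with probability 1/2: r = 1/2 · 1/2 = 1/4.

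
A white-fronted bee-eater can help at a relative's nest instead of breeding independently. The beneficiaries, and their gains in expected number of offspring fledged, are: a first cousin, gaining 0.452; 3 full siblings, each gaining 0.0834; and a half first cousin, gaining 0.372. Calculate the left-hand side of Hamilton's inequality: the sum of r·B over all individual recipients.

r to a first cousin = 1/8 (first cousins share one grandparent pair — two paths of length 4: r = 2·(1/2)^4 = 1/8).
r to a full sibling = 1/2 (full sibs share both parents — two paths of length 2: r = 2·(1/2)^2 = 1/2).
r to a half first cousin = 1/16 (half first cousins share one grandparent — one path of length 4: r = (1/2)^4 = 1/16).
Summing one r·B term per recipient: 1·0.125·0.452 + 3·0.5·0.0834 + 1·0.0625·0.372 = 0.20485.

0.20485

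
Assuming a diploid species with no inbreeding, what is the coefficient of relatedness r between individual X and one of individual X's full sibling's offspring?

Each parent–offspring link contributes a factor of 1/2, and independent paths through distinct common ancestors add.
Full aunt/uncle↔niece/nephew: two paths of length 3 through the shared grandparent pair: r = 2·(1/2)^3 = 1/4.

0.25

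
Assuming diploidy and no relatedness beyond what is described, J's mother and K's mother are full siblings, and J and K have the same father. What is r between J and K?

Independent pedigree routes through distinct common ancestors add.
J and K are related in two ways: first cousins through their mothers (r = 1/8) and half-sibs through their shared father (r = 1/4).
r = 1/8 + 1/4 = 3/8 = 0.375.

0.375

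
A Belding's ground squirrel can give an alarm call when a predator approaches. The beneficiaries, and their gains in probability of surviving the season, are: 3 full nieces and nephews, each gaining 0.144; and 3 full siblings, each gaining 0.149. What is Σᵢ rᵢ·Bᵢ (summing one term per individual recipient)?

0.3315

r to a full niece or nephew = 1/4 (full aunt/uncle↔niece/nephew: two paths of length 3 through the shared grandparent pair: r = 2·(1/2)^3 = 1/4).
r to a full sibling = 1/2 (full sibs share both parents — two paths of length 2: r = 2·(1/2)^2 = 1/2).
Summing one r·B term per recipient: 3·0.25·0.144 + 3·0.5·0.149 = 0.3315.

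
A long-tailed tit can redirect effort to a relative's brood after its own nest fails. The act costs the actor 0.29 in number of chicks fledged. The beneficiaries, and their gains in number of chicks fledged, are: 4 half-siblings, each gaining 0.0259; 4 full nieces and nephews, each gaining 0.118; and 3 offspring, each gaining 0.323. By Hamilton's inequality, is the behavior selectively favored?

Hamilton's rule: the trait is favored when the sum of r·B over every recipient exceeds the actor's cost C.
r to a half-sibling = 1/4 (half-sibs share one parent — one path of length 2: r = (1/2)^2 = 1/4).
r to a full niece or nephew = 0.25 (full aunt/uncle↔niece/nephew: two paths of length 3 through the shared grandparent pair: r = 2·(1/2)^3 = 1/4).
r to an offspring = 0.5 (one parent–offspring link: r = (1/2)^1 = 1/2).
Summing one r·B term per recipient: 4·0.25·0.0259 + 4·0.25·0.118 + 3·0.5·0.323 = 0.6284.
0.6284 > 0.29: the indirect benefit exceeds the cost.

Yes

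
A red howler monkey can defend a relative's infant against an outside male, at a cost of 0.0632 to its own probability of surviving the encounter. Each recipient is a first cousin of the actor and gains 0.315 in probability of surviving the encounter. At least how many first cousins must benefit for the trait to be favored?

2

r to a first cousin = 0.125 (first cousins share one grandparent pair — two paths of length 4: r = 2·(1/2)^4 = 1/8).
Hamilton's rule: n·r·B > C  ⇒  n > C/(r·B) = 0.0632/(0.125·0.315) = 1.605.
The smallest integer exceeding 1.605 is 2.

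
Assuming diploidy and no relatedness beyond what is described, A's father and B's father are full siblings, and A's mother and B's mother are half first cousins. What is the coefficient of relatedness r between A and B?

0.140625

Independent pedigree routes through distinct common ancestors add.
A and B are related in two ways: first cousins through their fathers (r = 1/8) and half second cousins through their mothers (r = 1/64).
r = 1/8 + 1/64 = 9/64 = 0.140625.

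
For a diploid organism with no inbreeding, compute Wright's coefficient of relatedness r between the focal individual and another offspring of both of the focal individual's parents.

Each parent–offspring link contributes a factor of 1/2, and independent paths through distinct common ancestors add.
Full sibs share both parents — two paths of length 2: r = 2·(1/2)^2 = 1/2.

0.5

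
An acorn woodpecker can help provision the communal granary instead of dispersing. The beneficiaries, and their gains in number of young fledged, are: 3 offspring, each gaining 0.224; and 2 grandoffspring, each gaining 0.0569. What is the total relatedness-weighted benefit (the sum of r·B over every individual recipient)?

r to an offspring = 0.5 (one parent–offspring link: r = (1/2)^1 = 1/2).
r to a grandoffspring = 0.25 (two parent–offspring links: r = (1/2)^2 = 1/4).
Summing one r·B term per recipient: 3·0.5·0.224 + 2·0.25·0.0569 = 0.36445.

0.36445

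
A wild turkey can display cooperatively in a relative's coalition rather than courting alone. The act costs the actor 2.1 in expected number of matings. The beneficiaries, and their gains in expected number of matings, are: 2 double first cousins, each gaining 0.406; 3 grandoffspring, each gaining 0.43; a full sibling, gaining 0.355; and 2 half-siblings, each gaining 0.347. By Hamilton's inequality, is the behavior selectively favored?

No

Hamilton's rule: the trait is favored when the sum of r·B over every recipient exceeds the actor's cost C.
r to a double first cousin = 1/4 (double first cousins share both grandparent pairs — four paths of length 4: r = 4·(1/2)^4 = 1/4).
r to a grandoffspring = 0.25 (two parent–offspring links: r = (1/2)^2 = 1/4).
r to a full sibling = 1/2 (full sibs share both parents — two paths of length 2: r = 2·(1/2)^2 = 1/2).
r to a half-sibling = 0.25 (half-sibs share one parent — one path of length 2: r = (1/2)^2 = 1/4).
Summing one r·B term per recipient: 2·0.25·0.406 + 3·0.25·0.43 + 1·0.5·0.355 + 2·0.25·0.347 = 0.8765.
0.8765 < 2.1: the indirect benefit is less than the cost.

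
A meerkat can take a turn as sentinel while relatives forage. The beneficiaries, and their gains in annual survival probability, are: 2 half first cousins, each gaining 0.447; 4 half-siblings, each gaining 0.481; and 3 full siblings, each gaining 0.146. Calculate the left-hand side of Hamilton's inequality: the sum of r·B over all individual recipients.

r to a half first cousin = 1/16 (half first cousins share one grandparent — one path of length 4: r = (1/2)^4 = 1/16).
r to a half-sibling = 0.25 (half-sibs share one parent — one path of length 2: r = (1/2)^2 = 1/4).
r to a full sibling = 1/2 (full sibs share both parents — two paths of length 2: r = 2·(1/2)^2 = 1/2).
Summing one r·B term per recipient: 2·0.0625·0.447 + 4·0.25·0.481 + 3·0.5·0.146 = 0.755875.

0.755875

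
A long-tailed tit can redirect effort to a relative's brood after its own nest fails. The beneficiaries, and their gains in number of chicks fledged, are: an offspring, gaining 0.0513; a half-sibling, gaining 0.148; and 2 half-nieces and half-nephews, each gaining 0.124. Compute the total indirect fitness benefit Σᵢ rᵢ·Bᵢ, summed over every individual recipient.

r to an offspring = 1/2 (one parent–offspring link: r = (1/2)^1 = 1/2).
r to a half-sibling = 1/4 (half-sibs share one parent — one path of length 2: r = (1/2)^2 = 1/4).
r to a half-niece or half-nephew = 0.125 (half-aunt/uncle↔niece/nephew: one path of length 3: r = (1/2)^3 = 1/8).
Summing one r·B term per recipient: 1·0.5·0.0513 + 1·0.25·0.148 + 2·0.125·0.124 = 0.09365.

0.09365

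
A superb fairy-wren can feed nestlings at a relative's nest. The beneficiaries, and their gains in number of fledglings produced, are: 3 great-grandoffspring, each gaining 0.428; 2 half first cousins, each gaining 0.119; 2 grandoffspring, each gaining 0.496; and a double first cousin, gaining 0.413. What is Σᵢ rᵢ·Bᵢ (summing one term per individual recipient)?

r to a great-grandoffspring = 0.125 (three parent–offspring links: r = (1/2)^3 = 1/8).
r to a half first cousin = 0.0625 (half first cousins share one grandparent — one path of length 4: r = (1/2)^4 = 1/16).
r to a grandoffspring = 1/4 (two parent–offspring links: r = (1/2)^2 = 1/4).
r to a double first cousin = 0.25 (double first cousins share both grandparent pairs — four paths of length 4: r = 4·(1/2)^4 = 1/4).
Summing one r·B term per recipient: 3·0.125·0.428 + 2·0.0625·0.119 + 2·0.25·0.496 + 1·0.25·0.413 = 0.526625.

0.526625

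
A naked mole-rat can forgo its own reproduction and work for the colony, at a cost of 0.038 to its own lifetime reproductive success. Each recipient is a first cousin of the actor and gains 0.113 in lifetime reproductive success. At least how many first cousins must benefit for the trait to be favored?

r to a first cousin = 1/8 (first cousins share one grandparent pair — two paths of length 4: r = 2·(1/2)^4 = 1/8).
Hamilton's rule: n·r·B > C  ⇒  n > C/(r·B) = 0.038/(0.125·0.113) = 2.69.
The smallest integer exceeding 2.69 is 3.

3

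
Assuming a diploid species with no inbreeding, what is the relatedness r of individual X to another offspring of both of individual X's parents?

Each parent–offspring link contributes a factor of 1/2, and independent paths through distinct common ancestors add.
Full sibs share both parents — two paths of length 2: r = 2·(1/2)^2 = 1/2.

0.5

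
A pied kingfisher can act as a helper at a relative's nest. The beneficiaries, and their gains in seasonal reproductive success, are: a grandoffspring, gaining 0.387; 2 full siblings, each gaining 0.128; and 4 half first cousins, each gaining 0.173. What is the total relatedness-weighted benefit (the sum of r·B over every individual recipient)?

r to a grandoffspring = 1/4 (two parent–offspring links: r = (1/2)^2 = 1/4).
r to a full sibling = 1/2 (full sibs share both parents — two paths of length 2: r = 2·(1/2)^2 = 1/2).
r to a half first cousin = 1/16 (half first cousins share one grandparent — one path of length 4: r = (1/2)^4 = 1/16).
Summing one r·B term per recipient: 1·0.25·0.387 + 2·0.5·0.128 + 4·0.0625·0.173 = 0.268.

0.268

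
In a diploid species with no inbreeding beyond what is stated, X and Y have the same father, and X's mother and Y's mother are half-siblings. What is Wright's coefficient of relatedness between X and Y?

0.3125

With two independent routes of shared ancestry, r is the sum of the two contributions.
X and Y are related in two ways: half-sibs through their shared father (r = 1/4) and half first cousins through their mothers (r = 1/16).
r = 1/4 + 1/16 = 5/16 = 0.3125.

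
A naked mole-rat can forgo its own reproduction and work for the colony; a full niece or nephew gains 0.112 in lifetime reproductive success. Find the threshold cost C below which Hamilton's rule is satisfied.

r to a full niece or nephew = 1/4 (full aunt/uncle↔niece/nephew: two paths of length 3 through the shared grandparent pair: r = 2·(1/2)^3 = 1/4).
Hamilton's rule: n·r·B > C, so the trait is favored while C < n·r·B = 1·0.25·0.112 = 0.028.

0.028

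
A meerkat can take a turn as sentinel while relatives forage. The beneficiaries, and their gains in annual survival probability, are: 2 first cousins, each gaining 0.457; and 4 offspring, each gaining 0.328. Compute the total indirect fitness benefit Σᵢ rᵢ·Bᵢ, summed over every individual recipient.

r to a first cousin = 0.125 (first cousins share one grandparent pair — two paths of length 4: r = 2·(1/2)^4 = 1/8).
r to an offspring = 1/2 (one parent–offspring link: r = (1/2)^1 = 1/2).
Summing one r·B term per recipient: 2·0.125·0.457 + 4·0.5·0.328 = 0.77025.

0.77025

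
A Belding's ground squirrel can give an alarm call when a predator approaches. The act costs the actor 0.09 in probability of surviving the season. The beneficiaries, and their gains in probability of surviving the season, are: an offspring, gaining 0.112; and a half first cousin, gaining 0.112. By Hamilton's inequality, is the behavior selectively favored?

No

Hamilton's rule: the trait is favored when the sum of r·B over every recipient exceeds the actor's cost C.
r to an offspring = 1/2 (one parent–offspring link: r = (1/2)^1 = 1/2).
r to a half first cousin = 0.0625 (half first cousins share one grandparent — one path of length 4: r = (1/2)^4 = 1/16).
Summing one r·B term per recipient: 1·0.5·0.112 + 1·0.0625·0.112 = 0.063.
0.063 < 0.09: the indirect benefit is less than the cost.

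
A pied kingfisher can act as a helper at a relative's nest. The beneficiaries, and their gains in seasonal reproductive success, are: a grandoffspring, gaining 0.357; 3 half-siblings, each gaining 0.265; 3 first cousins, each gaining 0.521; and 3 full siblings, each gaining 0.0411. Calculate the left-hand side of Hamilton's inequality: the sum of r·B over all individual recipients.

r to a grandoffspring = 1/4 (two parent–offspring links: r = (1/2)^2 = 1/4).
r to a half-sibling = 0.25 (half-sibs share one parent — one path of length 2: r = (1/2)^2 = 1/4).
r to a first cousin = 1/8 (first cousins share one grandparent pair — two paths of length 4: r = 2·(1/2)^4 = 1/8).
r to a full sibling = 1/2 (full sibs share both parents — two paths of length 2: r = 2·(1/2)^2 = 1/2).
Summing one r·B term per recipient: 1·0.25·0.357 + 3·0.25·0.265 + 3·0.125·0.521 + 3·0.5·0.0411 = 0.545025.

0.545025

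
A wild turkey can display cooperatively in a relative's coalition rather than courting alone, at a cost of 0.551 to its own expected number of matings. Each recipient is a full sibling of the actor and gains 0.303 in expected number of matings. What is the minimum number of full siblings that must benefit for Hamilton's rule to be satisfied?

4

r to a full sibling = 0.5 (full sibs share both parents — two paths of length 2: r = 2·(1/2)^2 = 1/2).
Hamilton's rule: n·r·B > C  ⇒  n > C/(r·B) = 0.551/(0.5·0.303) = 3.637.
The smallest integer exceeding 3.637 is 4.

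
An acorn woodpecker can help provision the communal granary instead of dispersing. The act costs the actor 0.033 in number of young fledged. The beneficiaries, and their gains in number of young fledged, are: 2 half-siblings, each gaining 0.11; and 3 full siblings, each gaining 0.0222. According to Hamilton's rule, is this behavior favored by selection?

Hamilton's rule: the trait is favored when the sum of r·B over every recipient exceeds the actor's cost C.
r to a half-sibling = 1/4 (half-sibs share one parent — one path of length 2: r = (1/2)^2 = 1/4).
r to a full sibling = 0.5 (full sibs share both parents — two paths of length 2: r = 2·(1/2)^2 = 1/2).
Summing one r·B term per recipient: 2·0.25·0.11 + 3·0.5·0.0222 = 0.0883.
0.0883 > 0.033: the indirect benefit exceeds the cost.

Yes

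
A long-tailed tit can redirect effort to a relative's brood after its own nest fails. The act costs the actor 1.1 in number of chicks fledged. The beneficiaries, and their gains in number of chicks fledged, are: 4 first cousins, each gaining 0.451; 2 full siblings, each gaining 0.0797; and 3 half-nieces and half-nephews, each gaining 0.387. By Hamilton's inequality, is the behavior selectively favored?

No

Hamilton's rule: the trait is favored when the sum of r·B over every recipient exceeds the actor's cost C.
r to a first cousin = 1/8 (first cousins share one grandparent pair — two paths of length 4: r = 2·(1/2)^4 = 1/8).
r to a full sibling = 0.5 (full sibs share both parents — two paths of length 2: r = 2·(1/2)^2 = 1/2).
r to a half-niece or half-nephew = 0.125 (half-aunt/uncle↔niece/nephew: one path of length 3: r = (1/2)^3 = 1/8).
Summing one r·B term per recipient: 4·0.125·0.451 + 2·0.5·0.0797 + 3·0.125·0.387 = 0.450325.
0.450325 < 1.1: the indirect benefit is less than the cost.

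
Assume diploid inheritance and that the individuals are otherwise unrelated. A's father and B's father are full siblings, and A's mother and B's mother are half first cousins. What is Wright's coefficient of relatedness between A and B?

0.140625

Wright's path rule: contributions from independent ancestry routes add.
A and B are related in two ways: first cousins through their fathers (r = 1/8) and half second cousins through their mothers (r = 1/64).
r = 1/8 + 1/64 = 0.140625.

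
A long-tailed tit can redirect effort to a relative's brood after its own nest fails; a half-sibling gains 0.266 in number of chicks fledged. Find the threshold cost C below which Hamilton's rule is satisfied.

r to a half-sibling = 0.25 (half-sibs share one parent — one path of length 2: r = (1/2)^2 = 1/4).
Hamilton's rule: n·r·B > C, so the trait is favored while C < n·r·B = 1·0.25·0.266 = 0.0665.

0.0665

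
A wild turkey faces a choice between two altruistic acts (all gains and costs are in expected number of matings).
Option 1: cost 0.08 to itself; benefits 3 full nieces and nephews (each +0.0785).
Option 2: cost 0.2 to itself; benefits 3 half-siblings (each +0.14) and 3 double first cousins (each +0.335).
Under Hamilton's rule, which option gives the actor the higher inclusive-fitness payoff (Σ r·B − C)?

Option 2

Option 1: r to a full niece or nephew = 0.25.
Option 1: Σ r·B − C = (3·0.25·0.0785) − 0.08 = -0.021125.
Option 2: r to a half-sibling = 0.25.
Option 2: r to a double first cousin = 0.25.
Option 2: Σ r·B − C = (3·0.25·0.14 + 3·0.25·0.335) − 0.2 = 0.15625.
Option 2 has the higher net inclusive-fitness payoff.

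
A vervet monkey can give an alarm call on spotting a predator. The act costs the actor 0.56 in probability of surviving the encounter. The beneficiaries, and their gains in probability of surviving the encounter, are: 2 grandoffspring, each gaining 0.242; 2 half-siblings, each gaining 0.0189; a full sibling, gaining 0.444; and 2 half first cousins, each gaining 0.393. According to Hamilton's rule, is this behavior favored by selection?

Hamilton's rule: the trait is favored when the sum of r·B over every recipient exceeds the actor's cost C.
r to a grandoffspring = 0.25 (two parent–offspring links: r = (1/2)^2 = 1/4).
r to a half-sibling = 1/4 (half-sibs share one parent — one path of length 2: r = (1/2)^2 = 1/4).
r to a full sibling = 1/2 (full sibs share both parents — two paths of length 2: r = 2·(1/2)^2 = 1/2).
r to a half first cousin = 1/16 (half first cousins share one grandparent — one path of length 4: r = (1/2)^4 = 1/16).
Summing one r·B term per recipient: 2·0.25·0.242 + 2·0.25·0.0189 + 1·0.5·0.444 + 2·0.0625·0.393 = 0.401575.
0.401575 < 0.56: the indirect benefit is less than the cost.

No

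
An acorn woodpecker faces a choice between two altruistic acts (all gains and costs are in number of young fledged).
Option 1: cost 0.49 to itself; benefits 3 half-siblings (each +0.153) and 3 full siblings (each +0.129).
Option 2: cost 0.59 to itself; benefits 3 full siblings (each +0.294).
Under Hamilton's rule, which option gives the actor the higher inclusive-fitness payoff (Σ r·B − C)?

Option 1: r to a half-sibling = 0.25.
Option 1: r to a full sibling = 0.5.
Option 1: Σ r·B − C = (3·0.25·0.153 + 3·0.5·0.129) − 0.49 = -0.18175.
Option 2: r to a full sibling = 0.5.
Option 2: Σ r·B − C = (3·0.5·0.294) − 0.59 = -0.149.
Option 2 has the higher net inclusive-fitness payoff.

Option 2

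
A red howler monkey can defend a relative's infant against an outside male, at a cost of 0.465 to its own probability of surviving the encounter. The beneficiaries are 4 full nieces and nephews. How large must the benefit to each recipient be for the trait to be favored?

0.465

r to a full niece or nephew = 1/4 (full aunt/uncle↔niece/nephew: two paths of length 3 through the shared grandparent pair: r = 2·(1/2)^3 = 1/4).
Hamilton's rule with n recipients of equal r: n·r·B > C, so B > C/(n·r) = 0.465/(4·0.25) = 0.465.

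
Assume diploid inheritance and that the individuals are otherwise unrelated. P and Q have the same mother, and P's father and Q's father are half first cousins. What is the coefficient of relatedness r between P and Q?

Wright's path rule: contributions from independent ancestry routes add.
P and Q are related in two ways: half-sibs through their shared mother (r = 1/4) and half second cousins through their fathers (r = 1/64).
r = 1/4 + 1/64 = 0.265625.

0.265625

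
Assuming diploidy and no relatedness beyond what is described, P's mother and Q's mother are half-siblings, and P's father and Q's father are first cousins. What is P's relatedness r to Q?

0.09375

Wright's path rule: contributions from independent ancestry routes add.
P and Q are related in two ways: half first cousins through their mothers (r = 1/16) and second cousins through their fathers (r = 1/32).
r = 1/16 + 1/32 = 3/32 = 0.09375.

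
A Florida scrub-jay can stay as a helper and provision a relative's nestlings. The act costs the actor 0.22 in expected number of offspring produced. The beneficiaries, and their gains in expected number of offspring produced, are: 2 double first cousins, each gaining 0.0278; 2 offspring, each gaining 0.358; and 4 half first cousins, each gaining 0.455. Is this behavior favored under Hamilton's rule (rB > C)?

Hamilton's rule: the trait is favored when the sum of r·B over every recipient exceeds the actor's cost C.
r to a double first cousin = 0.25 (double first cousins share both grandparent pairs — four paths of length 4: r = 4·(1/2)^4 = 1/4).
r to an offspring = 1/2 (one parent–offspring link: r = (1/2)^1 = 1/2).
r to a half first cousin = 1/16 (half first cousins share one grandparent — one path of length 4: r = (1/2)^4 = 1/16).
Summing one r·B term per recipient: 2·0.25·0.0278 + 2·0.5·0.358 + 4·0.0625·0.455 = 0.48565.
0.48565 > 0.22: the indirect benefit exceeds the cost.

Yes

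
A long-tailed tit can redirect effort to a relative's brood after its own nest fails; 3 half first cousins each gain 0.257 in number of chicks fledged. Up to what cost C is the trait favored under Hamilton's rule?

r to a half first cousin = 0.0625 (half first cousins share one grandparent — one path of length 4: r = (1/2)^4 = 1/16).
Hamilton's rule: n·r·B > C, so the trait is favored while C < n·r·B = 3·0.0625·0.257 = 0.0481875.

0.0481875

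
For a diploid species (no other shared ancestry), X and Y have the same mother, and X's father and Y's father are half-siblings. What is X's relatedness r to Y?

0.3125

Independent pedigree routes through distinct common ancestors add.
X and Y are related in two ways: half-sibs through their shared mother (r = 1/4) and half first cousins through their fathers (r = 1/16).
r = 1/4 + 1/16 = 5/16 = 0.3125.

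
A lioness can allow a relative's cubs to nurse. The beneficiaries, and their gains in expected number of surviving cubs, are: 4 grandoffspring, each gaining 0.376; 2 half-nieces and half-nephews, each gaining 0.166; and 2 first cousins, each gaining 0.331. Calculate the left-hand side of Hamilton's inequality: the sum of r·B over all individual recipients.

0.50025

r to a grandoffspring = 1/4 (two parent–offspring links: r = (1/2)^2 = 1/4).
r to a half-niece or half-nephew = 0.125 (half-aunt/uncle↔niece/nephew: one path of length 3: r = (1/2)^3 = 1/8).
r to a first cousin = 0.125 (first cousins share one grandparent pair — two paths of length 4: r = 2·(1/2)^4 = 1/8).
Summing one r·B term per recipient: 4·0.25·0.376 + 2·0.125·0.166 + 2·0.125·0.331 = 0.50025.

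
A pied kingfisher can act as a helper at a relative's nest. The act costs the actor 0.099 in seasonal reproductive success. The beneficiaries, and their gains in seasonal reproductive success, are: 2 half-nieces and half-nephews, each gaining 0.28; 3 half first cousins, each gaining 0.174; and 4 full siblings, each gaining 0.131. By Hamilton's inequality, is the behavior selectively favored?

Hamilton's rule: the trait is favored when the sum of r·B over every recipient exceeds the actor's cost C.
r to a half-niece or half-nephew = 1/8 (half-aunt/uncle↔niece/nephew: one path of length 3: r = (1/2)^3 = 1/8).
r to a half first cousin = 1/16 (half first cousins share one grandparent — one path of length 4: r = (1/2)^4 = 1/16).
r to a full sibling = 0.5 (full sibs share both parents — two paths of length 2: r = 2·(1/2)^2 = 1/2).
Summing one r·B term per recipient: 2·0.125·0.28 + 3·0.0625·0.174 + 4·0.5·0.131 = 0.364625.
0.364625 > 0.099: the indirect benefit exceeds the cost.

Yes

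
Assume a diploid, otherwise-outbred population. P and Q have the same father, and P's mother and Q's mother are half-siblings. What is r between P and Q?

With two independent routes of shared ancestry, r is the sum of the two contributions.
P and Q are related in two ways: half-sibs through their shared father (r = 1/4) and half first cousins through their mothers (r = 1/16).
r = 1/4 + 1/16 = 5/16 = 0.3125.

0.3125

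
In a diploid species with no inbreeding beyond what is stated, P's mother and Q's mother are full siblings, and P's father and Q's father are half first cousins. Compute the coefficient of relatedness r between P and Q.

With two independent routes of shared ancestry, r is the sum of the two contributions.
P and Q are related in two ways: first cousins through their mothers (r = 1/8) and half second cousins through their fathers (r = 1/64).
r = 1/8 + 1/64 = 0.140625.

0.140625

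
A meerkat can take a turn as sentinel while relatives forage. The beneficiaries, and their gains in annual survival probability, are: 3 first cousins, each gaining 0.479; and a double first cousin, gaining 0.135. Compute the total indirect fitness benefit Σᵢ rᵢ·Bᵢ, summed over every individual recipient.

0.213375

r to a first cousin = 1/8 (first cousins share one grandparent pair — two paths of length 4: r = 2·(1/2)^4 = 1/8).
r to a double first cousin = 1/4 (double first cousins share both grandparent pairs — four paths of length 4: r = 4·(1/2)^4 = 1/4).
Summing one r·B term per recipient: 3·0.125·0.479 + 1·0.25·0.135 = 0.213375.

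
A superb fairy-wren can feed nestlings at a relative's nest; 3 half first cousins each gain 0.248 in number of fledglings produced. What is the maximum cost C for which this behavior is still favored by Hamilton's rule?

0.0465

r to a half first cousin = 1/16 (half first cousins share one grandparent — one path of length 4: r = (1/2)^4 = 1/16).
Hamilton's rule: n·r·B > C, so the trait is favored while C < n·r·B = 3·0.0625·0.248 = 0.0465.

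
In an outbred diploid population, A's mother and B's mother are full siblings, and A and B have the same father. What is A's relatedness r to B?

Wright's path rule: contributions from independent ancestry routes add.
A and B are related in two ways: first cousins through their mothers (r = 1/8) and half-sibs through their shared father (r = 1/4).
r = 1/8 + 1/4 = 0.375.

0.375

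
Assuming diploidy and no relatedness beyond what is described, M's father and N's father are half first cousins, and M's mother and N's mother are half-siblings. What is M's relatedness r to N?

With two independent routes of shared ancestry, r is the sum of the two contributions.
M and N are related in two ways: half second cousins through their fathers (r = 1/64) and half first cousins through their mothers (r = 1/16).
r = 1/64 + 1/16 = 5/64 = 0.078125.

0.078125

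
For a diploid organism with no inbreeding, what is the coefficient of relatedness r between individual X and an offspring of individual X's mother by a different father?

Each parent–offspring link contributes a factor of 1/2, and independent paths through distinct common ancestors add.
Half-sibs share one parent — one path of length 2: r = (1/2)^2 = 1/4.

0.25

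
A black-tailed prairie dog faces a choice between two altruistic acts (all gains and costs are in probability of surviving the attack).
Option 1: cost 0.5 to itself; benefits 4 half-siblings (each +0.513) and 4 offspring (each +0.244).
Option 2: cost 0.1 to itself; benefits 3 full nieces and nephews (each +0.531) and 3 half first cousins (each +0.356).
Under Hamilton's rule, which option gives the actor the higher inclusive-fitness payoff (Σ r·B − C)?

Option 1: r to a half-sibling = 0.25.
Option 1: r to an offspring = 0.5.
Option 1: Σ r·B − C = (4·0.25·0.513 + 4·0.5·0.244) − 0.5 = 0.501.
Option 2: r to a full niece or nephew = 0.25.
Option 2: r to a half first cousin = 0.0625.
Option 2: Σ r·B − C = (3·0.25·0.531 + 3·0.0625·0.356) − 0.1 = 0.365.
Option 1 has the higher net inclusive-fitness payoff.

Option 1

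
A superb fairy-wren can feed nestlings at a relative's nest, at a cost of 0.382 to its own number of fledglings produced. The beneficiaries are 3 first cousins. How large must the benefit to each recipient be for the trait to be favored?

r to a first cousin = 1/8 (first cousins share one grandparent pair — two paths of length 4: r = 2·(1/2)^4 = 1/8).
Hamilton's rule with n recipients of equal r: n·r·B > C, so B > C/(n·r) = 0.382/(3·0.125) = 1.0187.

1.0187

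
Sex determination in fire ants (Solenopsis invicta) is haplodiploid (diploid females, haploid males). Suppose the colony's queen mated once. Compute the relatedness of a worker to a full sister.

0.75

Haplodiploid full sisters inherit their father's entire haploid genome identically (contributing 1/2) and on average half of their mother's contribution (1/2 · 1/2 = 1/4); r = 1/2 + 1/4 = 3/4.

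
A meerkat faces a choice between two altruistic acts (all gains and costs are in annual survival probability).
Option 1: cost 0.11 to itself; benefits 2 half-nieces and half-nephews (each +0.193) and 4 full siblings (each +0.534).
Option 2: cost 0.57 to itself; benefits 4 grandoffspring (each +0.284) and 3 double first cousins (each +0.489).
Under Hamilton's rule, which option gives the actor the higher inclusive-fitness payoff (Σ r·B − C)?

Option 1

Option 1: r to a half-niece or half-nephew = 0.125.
Option 1: r to a full sibling = 0.5.
Option 1: Σ r·B − C = (2·0.125·0.193 + 4·0.5·0.534) − 0.11 = 1.00625.
Option 2: r to a grandoffspring = 0.25.
Option 2: r to a double first cousin = 0.25.
Option 2: Σ r·B − C = (4·0.25·0.284 + 3·0.25·0.489) − 0.57 = 0.08075.
Option 1 has the higher net inclusive-fitness payoff.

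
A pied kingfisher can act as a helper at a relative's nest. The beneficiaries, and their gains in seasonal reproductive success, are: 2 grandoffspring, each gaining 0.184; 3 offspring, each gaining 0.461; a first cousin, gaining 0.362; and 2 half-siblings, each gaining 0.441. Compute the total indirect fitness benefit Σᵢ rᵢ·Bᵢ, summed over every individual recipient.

1.04925

r to a grandoffspring = 1/4 (two parent–offspring links: r = (1/2)^2 = 1/4).
r to an offspring = 1/2 (one parent–offspring link: r = (1/2)^1 = 1/2).
r to a first cousin = 0.125 (first cousins share one grandparent pair — two paths of length 4: r = 2·(1/2)^4 = 1/8).
r to a half-sibling = 1/4 (half-sibs share one parent — one path of length 2: r = (1/2)^2 = 1/4).
Summing one r·B term per recipient: 2·0.25·0.184 + 3·0.5·0.461 + 1·0.125·0.362 + 2·0.25·0.441 = 1.04925.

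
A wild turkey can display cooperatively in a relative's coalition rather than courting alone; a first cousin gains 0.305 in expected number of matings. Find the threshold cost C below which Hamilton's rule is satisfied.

r to a first cousin = 1/8 (first cousins share one grandparent pair — two paths of length 4: r = 2·(1/2)^4 = 1/8).
Hamilton's rule: n·r·B > C, so the trait is favored while C < n·r·B = 1·0.125·0.305 = 0.038125.

0.038125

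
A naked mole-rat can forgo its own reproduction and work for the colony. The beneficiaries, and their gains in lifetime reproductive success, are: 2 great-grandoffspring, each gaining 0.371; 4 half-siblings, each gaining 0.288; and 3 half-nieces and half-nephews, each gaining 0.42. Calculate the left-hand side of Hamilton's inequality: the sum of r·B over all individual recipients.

0.53825

r to a great-grandoffspring = 1/8 (three parent–offspring links: r = (1/2)^3 = 1/8).
r to a half-sibling = 0.25 (half-sibs share one parent — one path of length 2: r = (1/2)^2 = 1/4).
r to a half-niece or half-nephew = 0.125 (half-aunt/uncle↔niece/nephew: one path of length 3: r = (1/2)^3 = 1/8).
Summing one r·B term per recipient: 2·0.125·0.371 + 4·0.25·0.288 + 3·0.125·0.42 = 0.53825.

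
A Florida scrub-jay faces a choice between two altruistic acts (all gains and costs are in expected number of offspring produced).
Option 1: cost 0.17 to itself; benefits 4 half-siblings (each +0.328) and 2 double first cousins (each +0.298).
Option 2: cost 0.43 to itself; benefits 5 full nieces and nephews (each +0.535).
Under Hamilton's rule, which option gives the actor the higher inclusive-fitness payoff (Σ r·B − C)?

Option 1

Option 1: r to a half-sibling = 0.25.
Option 1: r to a double first cousin = 0.25.
Option 1: Σ r·B − C = (4·0.25·0.328 + 2·0.25·0.298) − 0.17 = 0.307.
Option 2: r to a full niece or nephew = 0.25.
Option 2: Σ r·B − C = (5·0.25·0.535) − 0.43 = 0.23875.
Option 1 has the higher net inclusive-fitness payoff.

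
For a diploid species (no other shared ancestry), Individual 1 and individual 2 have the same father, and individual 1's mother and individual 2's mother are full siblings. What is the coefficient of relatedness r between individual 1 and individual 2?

Independent pedigree routes through distinct common ancestors add.
Individual 1 and individual 2 are related in two ways: half-sibs through their shared father (r = 1/4) and first cousins through their mothers (r = 1/8).
r = 1/4 + 1/8 = 0.375.

0.375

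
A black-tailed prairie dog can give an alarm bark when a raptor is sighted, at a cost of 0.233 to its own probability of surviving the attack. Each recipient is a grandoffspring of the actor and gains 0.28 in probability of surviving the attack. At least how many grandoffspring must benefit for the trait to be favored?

r to a grandoffspring = 0.25 (two parent–offspring links: r = (1/2)^2 = 1/4).
Hamilton's rule: n·r·B > C  ⇒  n > C/(r·B) = 0.233/(0.25·0.28) = 3.329.
The smallest integer exceeding 3.329 is 4.

4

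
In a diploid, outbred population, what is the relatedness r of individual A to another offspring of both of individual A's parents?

Each parent–offspring link contributes a factor of 1/2, and independent paths through distinct common ancestors add.
Full sibs share both parents — two paths of length 2: r = 2·(1/2)^2 = 1/2.

0.5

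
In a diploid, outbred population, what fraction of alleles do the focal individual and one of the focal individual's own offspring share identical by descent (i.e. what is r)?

0.5

Each parent–offspring link contributes a factor of 1/2, and independent paths through distinct common ancestors add.
One parent–offspring link: r = (1/2)^1 = 1/2.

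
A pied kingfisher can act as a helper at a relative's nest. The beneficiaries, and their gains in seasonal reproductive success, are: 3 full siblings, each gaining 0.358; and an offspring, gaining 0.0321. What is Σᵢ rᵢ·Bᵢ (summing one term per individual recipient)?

0.55305

r to a full sibling = 0.5 (full sibs share both parents — two paths of length 2: r = 2·(1/2)^2 = 1/2).
r to an offspring = 0.5 (one parent–offspring link: r = (1/2)^1 = 1/2).
Summing one r·B term per recipient: 3·0.5·0.358 + 1·0.5·0.0321 = 0.55305.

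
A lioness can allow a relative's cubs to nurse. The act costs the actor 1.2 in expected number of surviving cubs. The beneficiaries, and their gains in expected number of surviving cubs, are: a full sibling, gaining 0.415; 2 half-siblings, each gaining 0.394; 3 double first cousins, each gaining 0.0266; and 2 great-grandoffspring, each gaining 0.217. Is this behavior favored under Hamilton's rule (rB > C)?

No

Hamilton's rule: the trait is favored when the sum of r·B over every recipient exceeds the actor's cost C.
r to a full sibling = 1/2 (full sibs share both parents — two paths of length 2: r = 2·(1/2)^2 = 1/2).
r to a half-sibling = 0.25 (half-sibs share one parent — one path of length 2: r = (1/2)^2 = 1/4).
r to a double first cousin = 1/4 (double first cousins share both grandparent pairs — four paths of length 4: r = 4·(1/2)^4 = 1/4).
r to a great-grandoffspring = 0.125 (three parent–offspring links: r = (1/2)^3 = 1/8).
Summing one r·B term per recipient: 1·0.5·0.415 + 2·0.25·0.394 + 3·0.25·0.0266 + 2·0.125·0.217 = 0.4787.
0.4787 < 1.2: the indirect benefit is less than the cost.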